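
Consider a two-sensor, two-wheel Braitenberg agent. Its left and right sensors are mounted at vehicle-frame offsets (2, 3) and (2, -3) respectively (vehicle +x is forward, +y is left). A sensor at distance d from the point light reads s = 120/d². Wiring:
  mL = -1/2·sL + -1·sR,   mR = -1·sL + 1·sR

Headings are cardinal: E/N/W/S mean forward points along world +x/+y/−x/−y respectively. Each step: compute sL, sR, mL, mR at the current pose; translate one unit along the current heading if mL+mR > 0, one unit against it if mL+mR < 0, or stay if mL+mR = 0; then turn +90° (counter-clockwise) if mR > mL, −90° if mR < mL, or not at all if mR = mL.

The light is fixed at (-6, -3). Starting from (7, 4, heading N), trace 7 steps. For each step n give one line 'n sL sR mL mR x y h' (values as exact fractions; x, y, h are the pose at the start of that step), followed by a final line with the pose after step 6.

0 120/181 120/337 -41940/60997 -18720/60997 7 4 N
1 12/13 60/101 -1386/1313 -432/1313 7 3 W
2 24/61 120/137 -8964/8357 4032/8357 8 3 S
3 30/89 15/34 -1845/3026 315/3026 8 4 E
4 120/181 120/337 -41940/60997 -18720/60997 7 4 N
5 12/13 60/101 -1386/1313 -432/1313 7 3 W
6 24/61 120/137 -8964/8357 4032/8357 8 3 S
final 8 4 E

n=0: pose=(7,4,N); sL=120/181, sR=120/337; mL=-41940/60997, mR=-18720/60997; mL+mR=-180/181 → advance -1; mR−mL=23220/60997 → turn +1·90°
n=1: pose=(7,3,W); sL=12/13, sR=60/101; mL=-1386/1313, mR=-432/1313; mL+mR=-18/13 → advance -1; mR−mL=954/1313 → turn +1·90°
n=2: pose=(8,3,S); sL=24/61, sR=120/137; mL=-8964/8357, mR=4032/8357; mL+mR=-36/61 → advance -1; mR−mL=12996/8357 → turn +1·90°
n=3: pose=(8,4,E); sL=30/89, sR=15/34; mL=-1845/3026, mR=315/3026; mL+mR=-45/89 → advance -1; mR−mL=1080/1513 → turn +1·90°
n=4: pose=(7,4,N); sL=120/181, sR=120/337; mL=-41940/60997, mR=-18720/60997; mL+mR=-180/181 → advance -1; mR−mL=23220/60997 → turn +1·90°
n=5: pose=(7,3,W); sL=12/13, sR=60/101; mL=-1386/1313, mR=-432/1313; mL+mR=-18/13 → advance -1; mR−mL=954/1313 → turn +1·90°
n=6: pose=(8,3,S); sL=24/61, sR=120/137; mL=-8964/8357, mR=4032/8357; mL+mR=-36/61 → advance -1; mR−mL=12996/8357 → turn +1·90°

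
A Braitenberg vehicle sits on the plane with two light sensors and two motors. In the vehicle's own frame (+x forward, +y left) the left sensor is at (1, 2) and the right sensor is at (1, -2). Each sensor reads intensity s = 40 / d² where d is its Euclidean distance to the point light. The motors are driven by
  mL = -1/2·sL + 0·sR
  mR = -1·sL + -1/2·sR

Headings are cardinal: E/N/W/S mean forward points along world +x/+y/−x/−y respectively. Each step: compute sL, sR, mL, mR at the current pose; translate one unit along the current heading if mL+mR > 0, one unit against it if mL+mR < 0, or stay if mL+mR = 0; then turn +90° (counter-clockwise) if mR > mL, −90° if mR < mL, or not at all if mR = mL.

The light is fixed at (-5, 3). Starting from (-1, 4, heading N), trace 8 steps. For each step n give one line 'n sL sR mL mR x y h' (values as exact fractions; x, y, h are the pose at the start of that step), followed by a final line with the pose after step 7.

n=0: pose=(-1,4,N); sL=5, sR=1; mL=-5/2, mR=-11/2; mL+mR=-8 → advance -1; mR−mL=-3 → turn -1·90°
n=1: pose=(-1,3,E); sL=40/29, sR=40/29; mL=-20/29, mR=-60/29; mL+mR=-80/29 → advance -1; mR−mL=-40/29 → turn -1·90°
n=2: pose=(-2,3,S); sL=20/13, sR=20; mL=-10/13, mR=-150/13; mL+mR=-160/13 → advance -1; mR−mL=-140/13 → turn -1·90°
n=3: pose=(-2,4,W); sL=8, sR=40/13; mL=-4, mR=-124/13; mL+mR=-176/13 → advance -1; mR−mL=-72/13 → turn -1·90°
n=4: pose=(-1,4,N); sL=5, sR=1; mL=-5/2, mR=-11/2; mL+mR=-8 → advance -1; mR−mL=-3 → turn -1·90°
n=5: pose=(-1,3,E); sL=40/29, sR=40/29; mL=-20/29, mR=-60/29; mL+mR=-80/29 → advance -1; mR−mL=-40/29 → turn -1·90°
n=6: pose=(-2,3,S); sL=20/13, sR=20; mL=-10/13, mR=-150/13; mL+mR=-160/13 → advance -1; mR−mL=-140/13 → turn -1·90°
n=7: pose=(-2,4,W); sL=8, sR=40/13; mL=-4, mR=-124/13; mL+mR=-176/13 → advance -1; mR−mL=-72/13 → turn -1·90°

0 5 1 -5/2 -11/2 -1 4 N
1 40/29 40/29 -20/29 -60/29 -1 3 E
2 20/13 20 -10/13 -150/13 -2 3 S
3 8 40/13 -4 -124/13 -2 4 W
4 5 1 -5/2 -11/2 -1 4 N
5 40/29 40/29 -20/29 -60/29 -1 3 E
6 20/13 20 -10/13 -150/13 -2 3 S
7 8 40/13 -4 -124/13 -2 4 W
final -1 4 N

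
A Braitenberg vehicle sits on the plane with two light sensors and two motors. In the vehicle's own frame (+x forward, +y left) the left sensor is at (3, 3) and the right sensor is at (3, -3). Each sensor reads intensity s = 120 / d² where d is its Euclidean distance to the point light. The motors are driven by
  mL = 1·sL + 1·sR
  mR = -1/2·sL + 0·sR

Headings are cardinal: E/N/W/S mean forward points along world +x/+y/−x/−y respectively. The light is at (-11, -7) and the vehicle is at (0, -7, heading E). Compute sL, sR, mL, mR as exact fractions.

24/41 24/41 48/41 -12/41

left sensor world pos  = (3, -4); dL² = 205
right sensor world pos = (3, -10); dR² = 205
sL = 120/205 = 24/41
sR = 120/205 = 24/41
mL = 1·sL + 1·sR = 48/41
mR = -1/2·sL + 0·sR = -12/41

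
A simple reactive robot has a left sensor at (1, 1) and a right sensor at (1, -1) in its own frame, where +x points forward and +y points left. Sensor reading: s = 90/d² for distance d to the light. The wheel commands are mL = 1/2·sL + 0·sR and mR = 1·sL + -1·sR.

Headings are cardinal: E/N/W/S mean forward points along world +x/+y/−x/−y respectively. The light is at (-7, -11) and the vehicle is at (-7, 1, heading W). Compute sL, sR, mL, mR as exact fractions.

left sensor world pos  = (-8, 0); dL² = 122
right sensor world pos = (-8, 2); dR² = 170
sL = 90/122 = 45/61
sR = 90/170 = 9/17
mL = 1/2·sL + 0·sR = 45/122
mR = 1·sL + -1·sR = 216/1037

45/61 9/17 45/122 216/1037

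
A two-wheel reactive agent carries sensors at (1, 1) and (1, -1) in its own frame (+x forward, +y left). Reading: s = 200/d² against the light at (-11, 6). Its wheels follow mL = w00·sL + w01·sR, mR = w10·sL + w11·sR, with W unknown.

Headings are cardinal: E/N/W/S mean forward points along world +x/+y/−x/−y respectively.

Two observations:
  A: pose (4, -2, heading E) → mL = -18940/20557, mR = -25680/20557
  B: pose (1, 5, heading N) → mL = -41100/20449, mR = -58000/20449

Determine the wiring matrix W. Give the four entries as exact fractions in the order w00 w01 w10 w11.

obs A: pose=(4,-2,E) → sL=40/61, sR=200/337, mL=-18940/20557, mR=-25680/20557
obs B: pose=(1,5,N) → sL=200/121, sR=200/169, mL=-41100/20449, mR=-58000/20449
sensor matrix S = [[40/61, 200/337], [200/121, 200/169]]; det S = -86144000/420370093
solve [mL_A; mL_B] = S·[w00; w01] and [mR_A; mR_B] = S·[w10; w11]:
  w00 = -1/2, w01 = -1, w10 = -1, w11 = -1

-1/2 -1 -1 -1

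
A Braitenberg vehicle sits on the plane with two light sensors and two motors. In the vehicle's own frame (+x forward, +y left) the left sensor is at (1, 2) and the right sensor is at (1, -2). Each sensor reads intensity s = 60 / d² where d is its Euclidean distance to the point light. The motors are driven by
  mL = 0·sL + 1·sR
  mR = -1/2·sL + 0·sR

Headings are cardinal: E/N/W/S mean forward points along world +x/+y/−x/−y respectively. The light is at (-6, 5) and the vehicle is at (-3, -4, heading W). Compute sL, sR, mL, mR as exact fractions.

12/25 60/53 60/53 -6/25

left sensor world pos  = (-4, -6); dL² = 125
right sensor world pos = (-4, -2); dR² = 53
sL = 60/125 = 12/25
sR = 60/53 = 60/53
mL = 0·sL + 1·sR = 60/53
mR = -1/2·sL + 0·sR = -6/25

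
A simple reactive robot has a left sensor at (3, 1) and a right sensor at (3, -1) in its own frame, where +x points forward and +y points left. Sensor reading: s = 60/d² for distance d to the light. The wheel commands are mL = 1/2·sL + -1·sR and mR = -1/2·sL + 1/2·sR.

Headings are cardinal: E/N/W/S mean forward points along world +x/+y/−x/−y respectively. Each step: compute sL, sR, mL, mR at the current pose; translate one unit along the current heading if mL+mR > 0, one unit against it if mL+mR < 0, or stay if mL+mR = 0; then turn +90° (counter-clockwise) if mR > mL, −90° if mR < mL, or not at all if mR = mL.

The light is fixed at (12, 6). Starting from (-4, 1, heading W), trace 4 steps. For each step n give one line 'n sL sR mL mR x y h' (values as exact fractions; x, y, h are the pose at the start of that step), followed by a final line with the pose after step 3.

0 60/397 60/377 -12510/149669 600/149669 -4 1 W
1 3/13 3/16 -15/208 -9/416 -3 1 S
2 20/51 60/169 -1370/8619 -160/8619 -3 2 E
3 6/29 30/113 -531/3277 96/3277 -4 2 N
final -4 1 W

n=0: pose=(-4,1,W); sL=60/397, sR=60/377; mL=-12510/149669, mR=600/149669; mL+mR=-30/377 → advance -1; mR−mL=13110/149669 → turn +1·90°
n=1: pose=(-3,1,S); sL=3/13, sR=3/16; mL=-15/208, mR=-9/416; mL+mR=-3/32 → advance -1; mR−mL=21/416 → turn +1·90°
n=2: pose=(-3,2,E); sL=20/51, sR=60/169; mL=-1370/8619, mR=-160/8619; mL+mR=-30/169 → advance -1; mR−mL=1210/8619 → turn +1·90°
n=3: pose=(-4,2,N); sL=6/29, sR=30/113; mL=-531/3277, mR=96/3277; mL+mR=-15/113 → advance -1; mR−mL=627/3277 → turn +1·90°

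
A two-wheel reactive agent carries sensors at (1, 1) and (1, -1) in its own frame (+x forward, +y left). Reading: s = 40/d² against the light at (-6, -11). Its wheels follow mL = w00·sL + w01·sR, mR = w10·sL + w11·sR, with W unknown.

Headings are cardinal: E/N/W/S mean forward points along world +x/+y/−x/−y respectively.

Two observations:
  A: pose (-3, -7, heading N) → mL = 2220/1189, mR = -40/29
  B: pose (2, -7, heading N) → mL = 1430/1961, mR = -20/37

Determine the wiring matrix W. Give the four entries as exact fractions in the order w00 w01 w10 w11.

obs A: pose=(-3,-7,N) → sL=40/29, sR=40/41, mL=2220/1189, mR=-40/29
obs B: pose=(2,-7,N) → sL=20/37, sR=20/53, mL=1430/1961, mR=-20/37
sensor matrix S = [[40/29, 40/41], [20/37, 20/53]]; det S = -16000/2331629
solve [mL_A; mL_B] = S·[w00; w01] and [mR_A; mR_B] = S·[w10; w11]:
  w00 = 1, w01 = 1/2, w10 = -1, w11 = 0

1 1/2 -1 0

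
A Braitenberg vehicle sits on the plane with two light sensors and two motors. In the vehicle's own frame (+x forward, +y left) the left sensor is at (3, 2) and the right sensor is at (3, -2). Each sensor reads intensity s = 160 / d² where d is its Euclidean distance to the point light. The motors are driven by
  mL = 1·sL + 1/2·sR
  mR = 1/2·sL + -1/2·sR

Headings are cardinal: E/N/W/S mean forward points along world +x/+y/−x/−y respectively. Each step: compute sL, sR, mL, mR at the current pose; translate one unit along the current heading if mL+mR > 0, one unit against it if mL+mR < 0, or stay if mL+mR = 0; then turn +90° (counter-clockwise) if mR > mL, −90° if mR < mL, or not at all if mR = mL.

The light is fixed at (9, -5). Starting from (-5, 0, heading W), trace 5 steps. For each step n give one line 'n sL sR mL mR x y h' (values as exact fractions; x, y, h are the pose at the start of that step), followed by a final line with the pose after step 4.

n=0: pose=(-5,0,W); sL=80/149, sR=80/169; mL=19480/25181, mR=800/25181; mL+mR=120/149 → advance +1; mR−mL=-18680/25181 → turn -1·90°
n=1: pose=(-6,0,N); sL=160/353, sR=160/233; mL=65520/82249, mR=-9600/82249; mL+mR=240/353 → advance +1; mR−mL=-75120/82249 → turn -1·90°
n=2: pose=(-6,1,E); sL=10/13, sR=1; mL=33/26, mR=-3/26; mL+mR=15/13 → advance +1; mR−mL=-18/13 → turn -1·90°
n=3: pose=(-5,1,S); sL=160/153, sR=32/53; mL=10928/8109, mR=1792/8109; mL+mR=80/51 → advance +1; mR−mL=-9136/8109 → turn -1·90°
n=4: pose=(-5,0,W); sL=80/149, sR=80/169; mL=19480/25181, mR=800/25181; mL+mR=120/149 → advance +1; mR−mL=-18680/25181 → turn -1·90°

0 80/149 80/169 19480/25181 800/25181 -5 0 W
1 160/353 160/233 65520/82249 -9600/82249 -6 0 N
2 10/13 1 33/26 -3/26 -6 1 E
3 160/153 32/53 10928/8109 1792/8109 -5 1 S
4 80/149 80/169 19480/25181 800/25181 -5 0 W
final -6 0 N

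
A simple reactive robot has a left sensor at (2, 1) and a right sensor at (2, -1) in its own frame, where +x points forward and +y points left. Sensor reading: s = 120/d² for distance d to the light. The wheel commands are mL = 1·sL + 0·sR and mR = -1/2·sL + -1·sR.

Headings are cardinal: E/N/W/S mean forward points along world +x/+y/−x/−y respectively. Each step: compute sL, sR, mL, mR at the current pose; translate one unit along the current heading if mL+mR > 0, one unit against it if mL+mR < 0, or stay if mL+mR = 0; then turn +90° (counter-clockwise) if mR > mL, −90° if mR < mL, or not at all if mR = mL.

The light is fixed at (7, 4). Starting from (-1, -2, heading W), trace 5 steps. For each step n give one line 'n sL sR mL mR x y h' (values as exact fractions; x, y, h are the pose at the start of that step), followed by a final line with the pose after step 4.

n=0: pose=(-1,-2,W); sL=120/149, sR=24/25; mL=120/149, mR=-5076/3725; mL+mR=-2076/3725 → advance -1; mR−mL=-8076/3725 → turn -1·90°
n=1: pose=(0,-2,N); sL=3/2, sR=30/13; mL=3/2, mR=-159/52; mL+mR=-81/52 → advance -1; mR−mL=-237/52 → turn -1·90°
n=2: pose=(0,-3,E); sL=120/61, sR=120/89; mL=120/61, mR=-12660/5429; mL+mR=-1980/5429 → advance -1; mR−mL=-23340/5429 → turn -1·90°
n=3: pose=(-1,-3,S); sL=12/13, sR=20/27; mL=12/13, mR=-422/351; mL+mR=-98/351 → advance -1; mR−mL=-746/351 → turn -1·90°
n=4: pose=(-1,-2,W); sL=120/149, sR=24/25; mL=120/149, mR=-5076/3725; mL+mR=-2076/3725 → advance -1; mR−mL=-8076/3725 → turn -1·90°

0 120/149 24/25 120/149 -5076/3725 -1 -2 W
1 3/2 30/13 3/2 -159/52 0 -2 N
2 120/61 120/89 120/61 -12660/5429 0 -3 E
3 12/13 20/27 12/13 -422/351 -1 -3 S
4 120/149 24/25 120/149 -5076/3725 -1 -2 W
final 0 -2 N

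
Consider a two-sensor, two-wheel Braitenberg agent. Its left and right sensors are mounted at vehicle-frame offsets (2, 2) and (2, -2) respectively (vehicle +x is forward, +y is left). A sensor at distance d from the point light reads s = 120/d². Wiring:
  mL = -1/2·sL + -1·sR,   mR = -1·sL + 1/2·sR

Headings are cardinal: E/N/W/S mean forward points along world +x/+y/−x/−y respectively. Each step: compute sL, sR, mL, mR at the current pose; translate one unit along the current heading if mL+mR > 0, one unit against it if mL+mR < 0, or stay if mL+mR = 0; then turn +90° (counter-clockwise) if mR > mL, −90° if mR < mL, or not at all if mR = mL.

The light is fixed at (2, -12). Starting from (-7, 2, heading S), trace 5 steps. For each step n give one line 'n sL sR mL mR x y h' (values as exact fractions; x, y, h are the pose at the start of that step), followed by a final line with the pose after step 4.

0 120/193 24/53 -7812/10229 -4044/10229 -7 2 S
1 60/169 60/109 -13410/18421 -1470/18421 -7 3 E
2 120/433 120/353 -73140/152849 -16380/152849 -8 3 N
3 5/12 3/10 -61/120 -4/15 -8 2 W
4 120/193 24/53 -7812/10229 -4044/10229 -7 2 S
final -7 3 E

n=0: pose=(-7,2,S); sL=120/193, sR=24/53; mL=-7812/10229, mR=-4044/10229; mL+mR=-11856/10229 → advance -1; mR−mL=3768/10229 → turn +1·90°
n=1: pose=(-7,3,E); sL=60/169, sR=60/109; mL=-13410/18421, mR=-1470/18421; mL+mR=-14880/18421 → advance -1; mR−mL=11940/18421 → turn +1·90°
n=2: pose=(-8,3,N); sL=120/433, sR=120/353; mL=-73140/152849, mR=-16380/152849; mL+mR=-89520/152849 → advance -1; mR−mL=56760/152849 → turn +1·90°
n=3: pose=(-8,2,W); sL=5/12, sR=3/10; mL=-61/120, mR=-4/15; mL+mR=-31/40 → advance -1; mR−mL=29/120 → turn +1·90°
n=4: pose=(-7,2,S); sL=120/193, sR=24/53; mL=-7812/10229, mR=-4044/10229; mL+mR=-11856/10229 → advance -1; mR−mL=3768/10229 → turn +1·90°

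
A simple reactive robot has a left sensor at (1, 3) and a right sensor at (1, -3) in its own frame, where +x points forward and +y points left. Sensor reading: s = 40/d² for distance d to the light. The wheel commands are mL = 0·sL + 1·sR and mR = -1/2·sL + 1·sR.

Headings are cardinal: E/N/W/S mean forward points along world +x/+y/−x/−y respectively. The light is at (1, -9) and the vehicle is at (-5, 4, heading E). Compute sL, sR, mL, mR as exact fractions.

left sensor world pos  = (-4, 7); dL² = 281
right sensor world pos = (-4, 1); dR² = 125
sL = 40/281 = 40/281
sR = 40/125 = 8/25
mL = 0·sL + 1·sR = 8/25
mR = -1/2·sL + 1·sR = 1748/7025

40/281 8/25 8/25 1748/7025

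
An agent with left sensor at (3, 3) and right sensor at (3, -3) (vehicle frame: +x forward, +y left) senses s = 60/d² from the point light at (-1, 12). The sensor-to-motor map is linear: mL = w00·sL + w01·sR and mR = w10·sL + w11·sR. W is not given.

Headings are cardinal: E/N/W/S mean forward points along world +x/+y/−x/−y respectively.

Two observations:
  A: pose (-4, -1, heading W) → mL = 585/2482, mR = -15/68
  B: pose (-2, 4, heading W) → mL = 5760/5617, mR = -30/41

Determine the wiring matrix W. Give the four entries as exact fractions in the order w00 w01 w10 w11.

obs A: pose=(-4,-1,W) → sL=15/73, sR=15/34, mL=585/2482, mR=-15/68
obs B: pose=(-2,4,W) → sL=60/137, sR=60/41, mL=5760/5617, mR=-30/41
sensor matrix S = [[15/73, 15/34], [60/137, 60/41]]; det S = 749250/6970697
solve [mL_A; mL_B] = S·[w00; w01] and [mR_A; mR_B] = S·[w10; w11]:
  w00 = -1, w01 = 1, w10 = 0, w11 = -1/2

-1 1 0 -1/2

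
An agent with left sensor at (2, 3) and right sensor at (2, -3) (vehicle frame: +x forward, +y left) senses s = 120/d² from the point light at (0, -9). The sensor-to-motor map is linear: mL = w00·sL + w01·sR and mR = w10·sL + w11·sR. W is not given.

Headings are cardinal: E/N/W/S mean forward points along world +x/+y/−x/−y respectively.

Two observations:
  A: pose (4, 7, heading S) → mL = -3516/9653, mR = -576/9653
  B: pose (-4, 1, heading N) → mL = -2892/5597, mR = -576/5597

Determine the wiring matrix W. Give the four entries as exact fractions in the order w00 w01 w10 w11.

1/2 -1 1/2 -1/2

obs A: pose=(4,7,S) → sL=24/49, sR=120/197, mL=-3516/9653, mR=-576/9653
obs B: pose=(-4,1,N) → sL=120/193, sR=24/29, mL=-2892/5597, mR=-576/5597
sensor matrix S = [[24/49, 120/197], [120/193, 24/29]]; det S = 1437696/54027841
solve [mL_A; mL_B] = S·[w00; w01] and [mR_A; mR_B] = S·[w10; w11]:
  w00 = 1/2, w01 = -1, w10 = 1/2, w11 = -1/2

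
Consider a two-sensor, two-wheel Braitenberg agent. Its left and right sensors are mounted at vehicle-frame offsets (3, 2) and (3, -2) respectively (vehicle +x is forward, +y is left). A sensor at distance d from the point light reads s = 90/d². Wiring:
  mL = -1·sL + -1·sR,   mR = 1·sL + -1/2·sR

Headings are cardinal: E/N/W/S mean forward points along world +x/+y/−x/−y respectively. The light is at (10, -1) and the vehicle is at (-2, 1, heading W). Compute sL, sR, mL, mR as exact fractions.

left sensor world pos  = (-5, -1); dL² = 225
right sensor world pos = (-5, 3); dR² = 241
sL = 90/225 = 2/5
sR = 90/241 = 90/241
mL = -1·sL + -1·sR = -932/1205
mR = 1·sL + -1/2·sR = 257/1205

2/5 90/241 -932/1205 257/1205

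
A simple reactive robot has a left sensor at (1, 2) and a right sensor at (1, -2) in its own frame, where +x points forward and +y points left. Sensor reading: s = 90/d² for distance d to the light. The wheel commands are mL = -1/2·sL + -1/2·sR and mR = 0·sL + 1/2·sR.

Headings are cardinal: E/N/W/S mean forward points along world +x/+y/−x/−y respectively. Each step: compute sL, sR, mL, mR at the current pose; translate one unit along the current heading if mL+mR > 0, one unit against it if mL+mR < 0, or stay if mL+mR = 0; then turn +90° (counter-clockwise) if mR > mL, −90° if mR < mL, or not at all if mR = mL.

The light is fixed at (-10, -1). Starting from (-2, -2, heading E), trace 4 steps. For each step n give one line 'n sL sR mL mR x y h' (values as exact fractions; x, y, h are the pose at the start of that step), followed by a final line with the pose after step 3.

n=0: pose=(-2,-2,E); sL=45/41, sR=1; mL=-43/41, mR=1/2; mL+mR=-45/82 → advance -1; mR−mL=127/82 → turn +1·90°
n=1: pose=(-3,-2,N); sL=18/5, sR=10/9; mL=-106/45, mR=5/9; mL+mR=-9/5 → advance -1; mR−mL=131/45 → turn +1·90°
n=2: pose=(-3,-3,W); sL=45/26, sR=5/2; mL=-55/26, mR=5/4; mL+mR=-45/52 → advance -1; mR−mL=175/52 → turn +1·90°
n=3: pose=(-2,-3,S); sL=90/109, sR=2; mL=-154/109, mR=1; mL+mR=-45/109 → advance -1; mR−mL=263/109 → turn +1·90°

0 45/41 1 -43/41 1/2 -2 -2 E
1 18/5 10/9 -106/45 5/9 -3 -2 N
2 45/26 5/2 -55/26 5/4 -3 -3 W
3 90/109 2 -154/109 1 -2 -3 S
final -2 -2 E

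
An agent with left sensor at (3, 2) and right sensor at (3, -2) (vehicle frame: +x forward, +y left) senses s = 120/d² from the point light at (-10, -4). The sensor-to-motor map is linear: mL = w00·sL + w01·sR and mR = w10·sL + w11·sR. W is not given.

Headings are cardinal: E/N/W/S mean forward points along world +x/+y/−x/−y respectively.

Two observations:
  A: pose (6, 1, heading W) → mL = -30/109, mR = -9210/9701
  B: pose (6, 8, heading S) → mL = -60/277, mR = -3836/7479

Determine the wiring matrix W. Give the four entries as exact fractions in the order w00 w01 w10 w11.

0 -1/2 -1 -1/2

obs A: pose=(6,1,W) → sL=60/89, sR=60/109, mL=-30/109, mR=-9210/9701
obs B: pose=(6,8,S) → sL=8/27, sR=120/277, mL=-60/277, mR=-3836/7479
sensor matrix S = [[60/89, 60/109], [8/27, 120/277]]; det S = 3118720/24184593
solve [mL_A; mL_B] = S·[w00; w01] and [mR_A; mR_B] = S·[w10; w11]:
  w00 = 0, w01 = -1/2, w10 = -1, w11 = -1/2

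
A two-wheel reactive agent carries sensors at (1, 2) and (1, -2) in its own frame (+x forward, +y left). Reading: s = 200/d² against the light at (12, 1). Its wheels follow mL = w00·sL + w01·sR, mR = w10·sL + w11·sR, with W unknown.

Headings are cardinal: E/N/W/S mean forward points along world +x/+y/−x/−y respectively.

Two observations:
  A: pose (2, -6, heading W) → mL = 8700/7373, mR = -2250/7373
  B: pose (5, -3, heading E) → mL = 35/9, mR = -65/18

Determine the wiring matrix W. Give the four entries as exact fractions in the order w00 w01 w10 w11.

obs A: pose=(2,-6,W) → sL=100/101, sR=100/73, mL=8700/7373, mR=-2250/7373
obs B: pose=(5,-3,E) → sL=5, sR=25/9, mL=35/9, mR=-65/18
sensor matrix S = [[100/101, 100/73], [5, 25/9]]; det S = -272000/66357
solve [mL_A; mL_B] = S·[w00; w01] and [mR_A; mR_B] = S·[w10; w11]:
  w00 = 1/2, w01 = 1/2, w10 = -1, w11 = 1/2

1/2 1/2 -1 1/2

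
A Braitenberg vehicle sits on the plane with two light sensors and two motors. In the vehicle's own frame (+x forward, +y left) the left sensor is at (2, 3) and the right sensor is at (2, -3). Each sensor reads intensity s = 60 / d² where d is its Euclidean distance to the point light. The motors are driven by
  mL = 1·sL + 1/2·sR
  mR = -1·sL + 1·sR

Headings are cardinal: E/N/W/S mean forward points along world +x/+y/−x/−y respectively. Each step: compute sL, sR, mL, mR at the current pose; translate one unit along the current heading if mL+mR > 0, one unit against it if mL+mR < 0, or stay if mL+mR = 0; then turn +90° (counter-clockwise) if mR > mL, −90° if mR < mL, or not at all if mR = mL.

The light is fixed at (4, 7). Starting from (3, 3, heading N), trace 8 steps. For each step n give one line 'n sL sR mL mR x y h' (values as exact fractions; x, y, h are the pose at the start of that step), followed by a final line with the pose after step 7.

0 3 15/2 27/4 9/2 3 3 N
1 60 60/37 2250/37 -2160/37 3 4 E
2 30/17 30/17 45/17 0 4 4 S
3 60/53 12 378/53 576/53 4 3 W
4 3/2 15/13 27/13 -9/26 3 3 S
5 60/73 60/13 2970/949 3600/949 3 2 W
6 6/5 30/37 297/185 -72/185 2 2 S
7 60/97 12/5 882/485 864/485 2 1 W
final 1 1 N

n=0: pose=(3,3,N); sL=3, sR=15/2; mL=27/4, mR=9/2; mL+mR=45/4 → advance +1; mR−mL=-9/4 → turn -1·90°
n=1: pose=(3,4,E); sL=60, sR=60/37; mL=2250/37, mR=-2160/37; mL+mR=90/37 → advance +1; mR−mL=-4410/37 → turn -1·90°
n=2: pose=(4,4,S); sL=30/17, sR=30/17; mL=45/17, mR=0; mL+mR=45/17 → advance +1; mR−mL=-45/17 → turn -1·90°
n=3: pose=(4,3,W); sL=60/53, sR=12; mL=378/53, mR=576/53; mL+mR=18 → advance +1; mR−mL=198/53 → turn +1·90°
n=4: pose=(3,3,S); sL=3/2, sR=15/13; mL=27/13, mR=-9/26; mL+mR=45/26 → advance +1; mR−mL=-63/26 → turn -1·90°
n=5: pose=(3,2,W); sL=60/73, sR=60/13; mL=2970/949, mR=3600/949; mL+mR=90/13 → advance +1; mR−mL=630/949 → turn +1·90°
n=6: pose=(2,2,S); sL=6/5, sR=30/37; mL=297/185, mR=-72/185; mL+mR=45/37 → advance +1; mR−mL=-369/185 → turn -1·90°
n=7: pose=(2,1,W); sL=60/97, sR=12/5; mL=882/485, mR=864/485; mL+mR=18/5 → advance +1; mR−mL=-18/485 → turn -1·90°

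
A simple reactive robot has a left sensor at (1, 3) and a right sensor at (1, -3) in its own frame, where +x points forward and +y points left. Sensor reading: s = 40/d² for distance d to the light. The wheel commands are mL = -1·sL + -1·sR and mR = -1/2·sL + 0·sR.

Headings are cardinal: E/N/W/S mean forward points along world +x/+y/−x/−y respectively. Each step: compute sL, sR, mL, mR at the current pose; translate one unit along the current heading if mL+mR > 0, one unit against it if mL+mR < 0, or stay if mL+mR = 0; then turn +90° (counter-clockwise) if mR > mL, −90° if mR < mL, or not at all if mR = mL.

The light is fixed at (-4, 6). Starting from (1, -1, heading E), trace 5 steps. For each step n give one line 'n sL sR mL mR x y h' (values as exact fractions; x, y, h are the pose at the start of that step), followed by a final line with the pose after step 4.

0 10/13 5/17 -235/221 -5/13 1 -1 E
1 40/37 8/17 -976/629 -20/37 0 -1 N
2 4/13 20/17 -328/221 -2/13 0 -2 W
3 8/29 8/17 -368/493 -4/29 1 -2 S
4 10/13 5/17 -235/221 -5/13 1 -1 E
final 0 -1 N

n=0: pose=(1,-1,E); sL=10/13, sR=5/17; mL=-235/221, mR=-5/13; mL+mR=-320/221 → advance -1; mR−mL=150/221 → turn +1·90°
n=1: pose=(0,-1,N); sL=40/37, sR=8/17; mL=-976/629, mR=-20/37; mL+mR=-1316/629 → advance -1; mR−mL=636/629 → turn +1·90°
n=2: pose=(0,-2,W); sL=4/13, sR=20/17; mL=-328/221, mR=-2/13; mL+mR=-362/221 → advance -1; mR−mL=294/221 → turn +1·90°
n=3: pose=(1,-2,S); sL=8/29, sR=8/17; mL=-368/493, mR=-4/29; mL+mR=-436/493 → advance -1; mR−mL=300/493 → turn +1·90°
n=4: pose=(1,-1,E); sL=10/13, sR=5/17; mL=-235/221, mR=-5/13; mL+mR=-320/221 → advance -1; mR−mL=150/221 → turn +1·90°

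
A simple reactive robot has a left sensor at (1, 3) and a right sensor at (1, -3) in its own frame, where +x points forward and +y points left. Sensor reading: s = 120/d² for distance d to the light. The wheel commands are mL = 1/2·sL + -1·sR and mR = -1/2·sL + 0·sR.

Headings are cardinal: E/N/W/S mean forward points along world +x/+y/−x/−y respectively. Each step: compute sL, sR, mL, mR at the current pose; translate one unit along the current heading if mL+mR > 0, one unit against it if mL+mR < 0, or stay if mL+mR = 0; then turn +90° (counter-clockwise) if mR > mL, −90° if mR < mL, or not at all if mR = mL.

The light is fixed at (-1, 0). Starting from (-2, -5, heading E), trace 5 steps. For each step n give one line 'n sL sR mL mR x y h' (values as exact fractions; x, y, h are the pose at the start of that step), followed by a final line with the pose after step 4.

0 30 15/8 105/8 -15 -2 -5 E
1 120/37 120/61 -780/2257 -60/37 -3 -5 S
2 60/29 12 -318/29 -30/29 -3 -4 W
3 120/29 120/41 -1020/1189 -60/29 -2 -4 S
4 3 30 -57/2 -3/2 -2 -3 W
final -1 -3 S

n=0: pose=(-2,-5,E); sL=30, sR=15/8; mL=105/8, mR=-15; mL+mR=-15/8 → advance -1; mR−mL=-225/8 → turn -1·90°
n=1: pose=(-3,-5,S); sL=120/37, sR=120/61; mL=-780/2257, mR=-60/37; mL+mR=-120/61 → advance -1; mR−mL=-2880/2257 → turn -1·90°
n=2: pose=(-3,-4,W); sL=60/29, sR=12; mL=-318/29, mR=-30/29; mL+mR=-12 → advance -1; mR−mL=288/29 → turn +1·90°
n=3: pose=(-2,-4,S); sL=120/29, sR=120/41; mL=-1020/1189, mR=-60/29; mL+mR=-120/41 → advance -1; mR−mL=-1440/1189 → turn -1·90°
n=4: pose=(-2,-3,W); sL=3, sR=30; mL=-57/2, mR=-3/2; mL+mR=-30 → advance -1; mR−mL=27 → turn +1·90°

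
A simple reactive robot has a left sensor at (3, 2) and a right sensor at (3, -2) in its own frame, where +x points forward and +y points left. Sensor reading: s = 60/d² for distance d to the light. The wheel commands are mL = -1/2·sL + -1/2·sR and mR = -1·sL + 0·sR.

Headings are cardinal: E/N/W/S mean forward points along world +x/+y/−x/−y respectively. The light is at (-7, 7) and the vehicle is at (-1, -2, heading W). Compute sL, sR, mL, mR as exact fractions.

left sensor world pos  = (-4, -4); dL² = 130
right sensor world pos = (-4, 0); dR² = 58
sL = 60/130 = 6/13
sR = 60/58 = 30/29
mL = -1/2·sL + -1/2·sR = -282/377
mR = -1·sL + 0·sR = -6/13

6/13 30/29 -282/377 -6/13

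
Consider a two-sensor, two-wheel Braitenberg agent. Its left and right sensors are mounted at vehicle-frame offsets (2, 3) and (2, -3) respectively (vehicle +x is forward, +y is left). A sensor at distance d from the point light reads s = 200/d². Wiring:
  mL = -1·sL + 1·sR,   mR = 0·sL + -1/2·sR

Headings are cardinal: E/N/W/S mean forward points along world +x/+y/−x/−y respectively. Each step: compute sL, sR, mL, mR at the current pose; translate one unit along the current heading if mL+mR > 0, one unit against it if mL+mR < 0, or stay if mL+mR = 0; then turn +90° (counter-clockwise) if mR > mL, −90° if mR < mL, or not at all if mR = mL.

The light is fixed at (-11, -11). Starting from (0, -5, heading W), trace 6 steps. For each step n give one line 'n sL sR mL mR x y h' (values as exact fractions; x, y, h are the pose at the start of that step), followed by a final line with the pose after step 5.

n=0: pose=(0,-5,W); sL=20/9, sR=100/81; mL=-80/81, mR=-50/81; mL+mR=-130/81 → advance -1; mR−mL=10/27 → turn +1·90°
n=1: pose=(1,-5,S); sL=200/241, sR=200/97; mL=28800/23377, mR=-100/97; mL+mR=4700/23377 → advance +1; mR−mL=-52900/23377 → turn -1·90°
n=2: pose=(1,-6,W); sL=25/13, sR=50/41; mL=-375/533, mR=-25/41; mL+mR=-700/533 → advance -1; mR−mL=50/533 → turn +1·90°
n=3: pose=(2,-6,S); sL=40/53, sR=200/109; mL=6240/5777, mR=-100/109; mL+mR=940/5777 → advance +1; mR−mL=-11540/5777 → turn -1·90°
n=4: pose=(2,-7,W); sL=100/61, sR=20/17; mL=-480/1037, mR=-10/17; mL+mR=-1090/1037 → advance -1; mR−mL=-130/1037 → turn -1·90°
n=5: pose=(3,-7,N); sL=200/157, sR=8/13; mL=-1344/2041, mR=-4/13; mL+mR=-1972/2041 → advance -1; mR−mL=716/2041 → turn +1·90°

0 20/9 100/81 -80/81 -50/81 0 -5 W
1 200/241 200/97 28800/23377 -100/97 1 -5 S
2 25/13 50/41 -375/533 -25/41 1 -6 W
3 40/53 200/109 6240/5777 -100/109 2 -6 S
4 100/61 20/17 -480/1037 -10/17 2 -7 W
5 200/157 8/13 -1344/2041 -4/13 3 -7 N
final 3 -8 W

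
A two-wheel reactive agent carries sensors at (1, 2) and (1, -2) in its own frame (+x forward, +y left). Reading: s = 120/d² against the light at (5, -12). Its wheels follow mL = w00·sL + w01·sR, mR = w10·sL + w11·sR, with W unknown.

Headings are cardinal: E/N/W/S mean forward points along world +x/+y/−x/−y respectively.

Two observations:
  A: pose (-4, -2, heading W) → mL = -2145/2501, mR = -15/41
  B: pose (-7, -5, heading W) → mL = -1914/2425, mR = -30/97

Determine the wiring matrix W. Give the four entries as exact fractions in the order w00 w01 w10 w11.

obs A: pose=(-4,-2,W) → sL=30/41, sR=30/61, mL=-2145/2501, mR=-15/41
obs B: pose=(-7,-5,W) → sL=60/97, sR=12/25, mL=-1914/2425, mR=-30/97
sensor matrix S = [[30/41, 30/61], [60/97, 12/25]]; det S = 57024/1212985
solve [mL_A; mL_B] = S·[w00; w01] and [mR_A; mR_B] = S·[w10; w11]:
  w00 = -1/2, w01 = -1, w10 = -1/2, w11 = 0

-1/2 -1 -1/2 0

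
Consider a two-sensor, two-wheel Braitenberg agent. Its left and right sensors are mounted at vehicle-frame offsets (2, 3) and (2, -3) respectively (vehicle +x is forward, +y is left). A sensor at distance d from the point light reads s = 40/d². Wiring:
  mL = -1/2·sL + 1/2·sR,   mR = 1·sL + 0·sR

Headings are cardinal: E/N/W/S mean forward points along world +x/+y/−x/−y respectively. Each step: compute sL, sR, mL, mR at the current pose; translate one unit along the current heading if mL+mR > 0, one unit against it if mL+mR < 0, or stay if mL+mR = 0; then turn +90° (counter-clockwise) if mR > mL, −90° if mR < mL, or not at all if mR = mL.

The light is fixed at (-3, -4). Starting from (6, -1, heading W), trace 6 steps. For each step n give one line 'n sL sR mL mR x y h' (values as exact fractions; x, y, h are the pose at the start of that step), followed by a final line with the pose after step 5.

0 40/49 8/17 -144/833 40/49 6 -1 W
1 20/61 20/13 480/793 20/61 5 -1 S
2 40/37 40/61 -480/2257 40/37 5 -2 W
3 2/5 5/2 21/20 2/5 4 -2 S
4 40/29 40/41 -240/1189 40/29 4 -3 W
5 20/41 4 72/41 20/41 3 -3 S
final 3 -4 W

n=0: pose=(6,-1,W); sL=40/49, sR=8/17; mL=-144/833, mR=40/49; mL+mR=536/833 → advance +1; mR−mL=824/833 → turn +1·90°
n=1: pose=(5,-1,S); sL=20/61, sR=20/13; mL=480/793, mR=20/61; mL+mR=740/793 → advance +1; mR−mL=-220/793 → turn -1·90°
n=2: pose=(5,-2,W); sL=40/37, sR=40/61; mL=-480/2257, mR=40/37; mL+mR=1960/2257 → advance +1; mR−mL=2920/2257 → turn +1·90°
n=3: pose=(4,-2,S); sL=2/5, sR=5/2; mL=21/20, mR=2/5; mL+mR=29/20 → advance +1; mR−mL=-13/20 → turn -1·90°
n=4: pose=(4,-3,W); sL=40/29, sR=40/41; mL=-240/1189, mR=40/29; mL+mR=1400/1189 → advance +1; mR−mL=1880/1189 → turn +1·90°
n=5: pose=(3,-3,S); sL=20/41, sR=4; mL=72/41, mR=20/41; mL+mR=92/41 → advance +1; mR−mL=-52/41 → turn -1·90°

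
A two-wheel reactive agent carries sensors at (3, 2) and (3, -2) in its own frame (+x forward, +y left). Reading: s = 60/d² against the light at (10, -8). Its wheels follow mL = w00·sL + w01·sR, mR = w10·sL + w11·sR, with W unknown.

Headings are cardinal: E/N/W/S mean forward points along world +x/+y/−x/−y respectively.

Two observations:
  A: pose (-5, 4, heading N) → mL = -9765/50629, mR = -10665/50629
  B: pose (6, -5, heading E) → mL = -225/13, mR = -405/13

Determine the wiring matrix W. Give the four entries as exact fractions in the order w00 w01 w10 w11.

-1 -1/2 -1/2 -1

obs A: pose=(-5,4,N) → sL=30/257, sR=30/197, mL=-9765/50629, mR=-10665/50629
obs B: pose=(6,-5,E) → sL=30/13, sR=30, mL=-225/13, mR=-405/13
sensor matrix S = [[30/257, 30/197], [30/13, 30]]; det S = 2073600/658177
solve [mL_A; mL_B] = S·[w00; w01] and [mR_A; mR_B] = S·[w10; w11]:
  w00 = -1, w01 = -1/2, w10 = -1/2, w11 = -1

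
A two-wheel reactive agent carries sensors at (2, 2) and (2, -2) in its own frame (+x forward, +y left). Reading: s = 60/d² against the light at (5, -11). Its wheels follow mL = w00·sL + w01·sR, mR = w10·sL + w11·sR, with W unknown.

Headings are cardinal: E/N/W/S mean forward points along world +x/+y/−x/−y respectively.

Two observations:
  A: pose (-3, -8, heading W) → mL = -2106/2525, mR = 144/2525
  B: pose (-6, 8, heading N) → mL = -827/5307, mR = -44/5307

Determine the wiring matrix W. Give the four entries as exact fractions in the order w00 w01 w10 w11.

-1 -1/2 1/2 -1/2

obs A: pose=(-3,-8,W) → sL=60/101, sR=12/25, mL=-2106/2525, mR=144/2525
obs B: pose=(-6,8,N) → sL=6/61, sR=10/87, mL=-827/5307, mR=-44/5307
sensor matrix S = [[60/101, 12/25], [6/61, 10/87]]; det S = 94112/4466725
solve [mL_A; mL_B] = S·[w00; w01] and [mR_A; mR_B] = S·[w10; w11]:
  w00 = -1, w01 = -1/2, w10 = 1/2, w11 = -1/2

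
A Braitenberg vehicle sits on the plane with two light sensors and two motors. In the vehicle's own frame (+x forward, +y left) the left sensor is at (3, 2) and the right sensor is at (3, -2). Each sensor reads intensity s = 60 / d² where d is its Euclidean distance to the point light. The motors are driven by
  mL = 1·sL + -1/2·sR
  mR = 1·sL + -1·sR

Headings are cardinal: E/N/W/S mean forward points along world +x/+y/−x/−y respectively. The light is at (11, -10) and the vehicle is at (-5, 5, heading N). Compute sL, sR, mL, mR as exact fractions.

left sensor world pos  = (-7, 8); dL² = 648
right sensor world pos = (-3, 8); dR² = 520
sL = 60/648 = 5/54
sR = 60/520 = 3/26
mL = 1·sL + -1/2·sR = 49/1404
mR = 1·sL + -1·sR = -8/351

5/54 3/26 49/1404 -8/351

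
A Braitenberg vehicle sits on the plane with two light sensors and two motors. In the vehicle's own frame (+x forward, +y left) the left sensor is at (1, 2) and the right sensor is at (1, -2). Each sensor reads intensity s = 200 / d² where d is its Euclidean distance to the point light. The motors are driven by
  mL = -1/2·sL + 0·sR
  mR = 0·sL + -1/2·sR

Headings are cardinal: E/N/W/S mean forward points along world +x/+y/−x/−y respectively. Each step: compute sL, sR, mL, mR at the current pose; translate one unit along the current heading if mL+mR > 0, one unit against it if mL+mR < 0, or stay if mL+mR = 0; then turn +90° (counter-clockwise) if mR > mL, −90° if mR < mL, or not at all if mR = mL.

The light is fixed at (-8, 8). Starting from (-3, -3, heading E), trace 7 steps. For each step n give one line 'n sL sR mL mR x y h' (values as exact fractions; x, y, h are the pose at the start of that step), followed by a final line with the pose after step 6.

n=0: pose=(-3,-3,E); sL=200/117, sR=40/41; mL=-100/117, mR=-20/41; mL+mR=-6440/4797 → advance -1; mR−mL=1760/4797 → turn +1·90°
n=1: pose=(-4,-3,N); sL=25/13, sR=25/17; mL=-25/26, mR=-25/34; mL+mR=-375/221 → advance -1; mR−mL=50/221 → turn +1·90°
n=2: pose=(-4,-4,W); sL=40/41, sR=200/109; mL=-20/41, mR=-100/109; mL+mR=-6280/4469 → advance -1; mR−mL=-1920/4469 → turn -1·90°
n=3: pose=(-3,-4,N); sL=20/13, sR=20/17; mL=-10/13, mR=-10/17; mL+mR=-300/221 → advance -1; mR−mL=40/221 → turn +1·90°
n=4: pose=(-3,-5,W); sL=200/241, sR=200/137; mL=-100/241, mR=-100/137; mL+mR=-37800/33017 → advance -1; mR−mL=-10400/33017 → turn -1·90°
n=5: pose=(-2,-5,N); sL=5/4, sR=25/26; mL=-5/8, mR=-25/52; mL+mR=-115/104 → advance -1; mR−mL=15/104 → turn +1·90°
n=6: pose=(-2,-6,W); sL=200/281, sR=200/169; mL=-100/281, mR=-100/169; mL+mR=-45000/47489 → advance -1; mR−mL=-11200/47489 → turn -1·90°

0 200/117 40/41 -100/117 -20/41 -3 -3 E
1 25/13 25/17 -25/26 -25/34 -4 -3 N
2 40/41 200/109 -20/41 -100/109 -4 -4 W
3 20/13 20/17 -10/13 -10/17 -3 -4 N
4 200/241 200/137 -100/241 -100/137 -3 -5 W
5 5/4 25/26 -5/8 -25/52 -2 -5 N
6 200/281 200/169 -100/281 -100/169 -2 -6 W
final -1 -6 N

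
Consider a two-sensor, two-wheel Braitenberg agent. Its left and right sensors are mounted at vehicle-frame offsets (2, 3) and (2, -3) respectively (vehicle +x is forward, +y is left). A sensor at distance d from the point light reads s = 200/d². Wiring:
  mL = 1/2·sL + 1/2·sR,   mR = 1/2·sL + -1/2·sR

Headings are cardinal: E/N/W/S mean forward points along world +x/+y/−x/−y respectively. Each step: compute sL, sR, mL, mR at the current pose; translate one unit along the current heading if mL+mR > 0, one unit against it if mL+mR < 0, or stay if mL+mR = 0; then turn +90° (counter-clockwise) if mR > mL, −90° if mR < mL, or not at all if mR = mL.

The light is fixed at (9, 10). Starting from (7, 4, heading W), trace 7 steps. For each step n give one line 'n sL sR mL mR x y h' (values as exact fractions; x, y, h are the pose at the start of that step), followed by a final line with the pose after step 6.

n=0: pose=(7,4,W); sL=200/97, sR=8; mL=488/97, mR=-288/97; mL+mR=200/97 → advance +1; mR−mL=-8 → turn -1·90°
n=1: pose=(6,4,N); sL=50/13, sR=25/2; mL=425/52, mR=-225/52; mL+mR=50/13 → advance +1; mR−mL=-25/2 → turn -1·90°
n=2: pose=(6,5,E); sL=40, sR=40/13; mL=280/13, mR=240/13; mL+mR=40 → advance +1; mR−mL=-40/13 → turn -1·90°
n=3: pose=(7,5,S); sL=4, sR=100/37; mL=124/37, mR=24/37; mL+mR=4 → advance +1; mR−mL=-100/37 → turn -1·90°
n=4: pose=(7,4,W); sL=200/97, sR=8; mL=488/97, mR=-288/97; mL+mR=200/97 → advance +1; mR−mL=-8 → turn -1·90°
n=5: pose=(6,4,N); sL=50/13, sR=25/2; mL=425/52, mR=-225/52; mL+mR=50/13 → advance +1; mR−mL=-25/2 → turn -1·90°
n=6: pose=(6,5,E); sL=40, sR=40/13; mL=280/13, mR=240/13; mL+mR=40 → advance +1; mR−mL=-40/13 → turn -1·90°

0 200/97 8 488/97 -288/97 7 4 W
1 50/13 25/2 425/52 -225/52 6 4 N
2 40 40/13 280/13 240/13 6 5 E
3 4 100/37 124/37 24/37 7 5 S
4 200/97 8 488/97 -288/97 7 4 W
5 50/13 25/2 425/52 -225/52 6 4 N
6 40 40/13 280/13 240/13 6 5 E
final 7 5 S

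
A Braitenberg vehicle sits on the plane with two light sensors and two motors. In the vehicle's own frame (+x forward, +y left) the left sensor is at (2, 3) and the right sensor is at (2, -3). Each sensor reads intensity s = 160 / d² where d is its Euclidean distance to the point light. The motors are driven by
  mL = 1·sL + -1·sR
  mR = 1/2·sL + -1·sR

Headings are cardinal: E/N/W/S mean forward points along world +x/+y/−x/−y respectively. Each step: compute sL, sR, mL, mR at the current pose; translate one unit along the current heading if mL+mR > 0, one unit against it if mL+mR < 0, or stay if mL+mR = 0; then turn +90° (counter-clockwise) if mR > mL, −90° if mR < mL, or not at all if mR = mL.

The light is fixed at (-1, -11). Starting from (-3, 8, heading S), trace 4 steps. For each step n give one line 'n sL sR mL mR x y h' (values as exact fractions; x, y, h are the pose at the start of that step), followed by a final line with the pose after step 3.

n=0: pose=(-3,8,S); sL=16/29, sR=80/157; mL=192/4553, mR=-1064/4553; mL+mR=-872/4553 → advance -1; mR−mL=-8/29 → turn -1·90°
n=1: pose=(-3,9,W); sL=32/61, sR=32/109; mL=1536/6649, mR=-208/6649; mL+mR=1328/6649 → advance +1; mR−mL=-16/61 → turn -1·90°
n=2: pose=(-4,9,N); sL=4/13, sR=40/121; mL=-36/1573, mR=-278/1573; mL+mR=-314/1573 → advance -1; mR−mL=-2/13 → turn -1·90°
n=3: pose=(-4,8,E); sL=32/97, sR=160/257; mL=-7296/24929, mR=-11408/24929; mL+mR=-18704/24929 → advance -1; mR−mL=-16/97 → turn -1·90°

0 16/29 80/157 192/4553 -1064/4553 -3 8 S
1 32/61 32/109 1536/6649 -208/6649 -3 9 W
2 4/13 40/121 -36/1573 -278/1573 -4 9 N
3 32/97 160/257 -7296/24929 -11408/24929 -4 8 E
final -5 8 S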